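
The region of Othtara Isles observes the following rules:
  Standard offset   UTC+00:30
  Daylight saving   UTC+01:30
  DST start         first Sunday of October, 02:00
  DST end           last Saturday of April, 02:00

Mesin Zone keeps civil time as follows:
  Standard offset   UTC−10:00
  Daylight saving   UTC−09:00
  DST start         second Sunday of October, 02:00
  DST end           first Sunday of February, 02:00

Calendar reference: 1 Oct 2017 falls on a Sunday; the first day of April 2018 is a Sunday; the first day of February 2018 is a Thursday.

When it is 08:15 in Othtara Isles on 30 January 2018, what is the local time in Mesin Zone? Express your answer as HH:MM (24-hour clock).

21:45

1 October 2017 is a Sunday, so the first Sunday is October 1.
1 April 2018 is a Sunday, so Saturdays fall on 7, 14, 21, 28; the last is April 28.
30 January 2018 lies within the daylight-saving period (1 October 2017 – 28 April 2018), so Othtara Isles is on daylight time, UTC+01:30.
08:15 Othtara Isles − 1h30m = 06:45 UTC.
1 October 2017 is a Sunday, so the first Sunday is October 1 and the second is October 8.
1 February 2018 is a Thursday, so the first Sunday is February 4.
At the standard offset (UTC−10:00), 06:45 UTC − 10h = 20:45 Mesin Zone standard time (rolling into the previous day, 29 January 2018).
The standard-time date in Mesin Zone, 29 January 2018, falls between 8 October 2017 and 4 February 2018, so daylight saving is in effect and Mesin Zone is at UTC−09:00.
06:45 UTC − 9h = 21:45 Mesin Zone (rolling into the previous day, 29 January 2018).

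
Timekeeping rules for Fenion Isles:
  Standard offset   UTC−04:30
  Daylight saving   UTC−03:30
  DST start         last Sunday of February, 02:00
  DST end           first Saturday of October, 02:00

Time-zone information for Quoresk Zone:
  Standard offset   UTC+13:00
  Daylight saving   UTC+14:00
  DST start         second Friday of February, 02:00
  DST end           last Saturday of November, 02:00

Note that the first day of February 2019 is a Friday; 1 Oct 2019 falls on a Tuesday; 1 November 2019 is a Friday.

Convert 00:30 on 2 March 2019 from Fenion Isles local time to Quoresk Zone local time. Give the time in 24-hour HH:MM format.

18:00

1 February 2019 is a Friday, so Sundays fall on 3, 10, 17, 24; the last is February 24.
1 October 2019 is a Tuesday, so the first Saturday is October 5.
Daylight saving runs 24 February – 5 October; 2 March 2019 is inside that window, so Fenion Isles is at UTC−03:30.
00:30 Fenion Isles + 3h30m = 04:00 UTC.
1 February 2019 is a Friday, so the first Friday is February 1 and the second is February 8.
1 November 2019 is a Friday, so Saturdays fall on 2, 9, 16, 23, 30; the last is November 30.
At the standard offset (UTC+13:00), 04:00 UTC + 13h = 17:00 Quoresk Zone standard time.
The standard-time date in Quoresk Zone, 2 March 2019, lies within the daylight-saving period (8 February – 30 November), so Quoresk Zone is on daylight time, UTC+14:00.
04:00 UTC + 14h = 18:00 Quoresk Zone.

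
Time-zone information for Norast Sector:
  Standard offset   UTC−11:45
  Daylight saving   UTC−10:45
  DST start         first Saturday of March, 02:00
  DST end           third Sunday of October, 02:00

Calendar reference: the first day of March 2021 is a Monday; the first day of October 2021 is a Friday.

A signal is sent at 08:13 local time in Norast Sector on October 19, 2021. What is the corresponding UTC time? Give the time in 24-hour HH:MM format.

1 March 2021 is a Monday, so the first Saturday is March 6.
1 October 2021 is a Friday, so the first Sunday is October 3 and the third is October 17.
October 19, 2021 does not fall between 6 March and 17 October, so daylight saving is not in effect and Norast Sector is at UTC−11:45.
08:13 local + 11h45m = 19:58 UTC.

19:58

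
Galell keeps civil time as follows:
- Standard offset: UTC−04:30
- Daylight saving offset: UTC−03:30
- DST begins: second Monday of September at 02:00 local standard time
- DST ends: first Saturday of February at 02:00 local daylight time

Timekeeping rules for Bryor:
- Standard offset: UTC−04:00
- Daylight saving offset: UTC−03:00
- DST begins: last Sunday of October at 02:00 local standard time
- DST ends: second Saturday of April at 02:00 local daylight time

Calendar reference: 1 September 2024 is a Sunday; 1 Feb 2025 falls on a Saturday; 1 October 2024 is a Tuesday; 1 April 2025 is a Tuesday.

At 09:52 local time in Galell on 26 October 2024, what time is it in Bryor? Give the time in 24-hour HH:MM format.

09:22

1 September 2024 is a Sunday, so the first Monday is September 2 and the second is September 9.
1 February 2025 is a Saturday, so the first Saturday is February 1.
26 October 2024 lies within the daylight-saving period (9 September 2024 – 1 February 2025), so Galell is on daylight time, UTC−03:30.
09:52 Galell + 3h30m = 13:22 UTC.
1 October 2024 is a Tuesday, so Sundays fall on 6, 13, 20, 27; the last is October 27.
1 April 2025 is a Tuesday, so the first Saturday is April 5 and the second is April 12.
At the standard offset (UTC−04:00), 13:22 UTC − 4h = 09:22 Bryor standard time.
The standard-time date in Bryor, 26 October 2024, is outside the daylight-saving period (27 October 2024 – 12 April 2025), so Bryor is on standard time, UTC−04:00.
13:22 UTC − 4h = 09:22 Bryor.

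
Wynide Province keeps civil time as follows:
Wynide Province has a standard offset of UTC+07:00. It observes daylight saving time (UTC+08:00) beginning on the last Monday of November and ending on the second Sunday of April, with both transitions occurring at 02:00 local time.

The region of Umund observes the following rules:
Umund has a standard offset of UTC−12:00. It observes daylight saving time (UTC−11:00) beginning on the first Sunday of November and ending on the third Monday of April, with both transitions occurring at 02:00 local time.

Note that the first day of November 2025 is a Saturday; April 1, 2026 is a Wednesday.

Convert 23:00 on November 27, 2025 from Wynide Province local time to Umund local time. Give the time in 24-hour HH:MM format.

1 November 2025 is a Saturday, so Mondays fall on 3, 10, 17, 24; the last is November 24.
1 April 2026 is a Wednesday, so the first Sunday is April 5 and the second is April 12.
November 27, 2025 lies within the daylight-saving period (24 November 2025 – 12 April 2026), so Wynide Province is on daylight time, UTC+08:00.
23:00 Wynide Province − 8h = 15:00 UTC.
1 November 2025 is a Saturday, so the first Sunday is November 2.
1 April 2026 is a Wednesday, so the first Monday is April 6 and the third is April 20.
At the standard offset (UTC−12:00), 15:00 UTC − 12h = 03:00 Umund standard time.
Daylight saving runs 2 November 2025 – 20 April 2026; the standard-time date in Umund, November 27, 2025, is inside that window, so Umund is at UTC−11:00.
15:00 UTC − 11h = 04:00 Umund.

04:00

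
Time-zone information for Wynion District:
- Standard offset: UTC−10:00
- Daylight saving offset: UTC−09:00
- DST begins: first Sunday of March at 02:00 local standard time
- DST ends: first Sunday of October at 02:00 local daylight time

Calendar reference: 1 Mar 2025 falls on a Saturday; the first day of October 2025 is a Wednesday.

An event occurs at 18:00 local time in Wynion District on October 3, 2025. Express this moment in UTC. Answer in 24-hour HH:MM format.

1 March 2025 is a Saturday, so the first Sunday is March 2.
1 October 2025 is a Wednesday, so the first Sunday is October 5.
October 3, 2025 lies within the daylight-saving period (2 March – 5 October), so Wynion District is on daylight time, UTC−09:00.
18:00 local + 9h = 03:00 UTC (rolling into the next day, 4 October 2025).

03:00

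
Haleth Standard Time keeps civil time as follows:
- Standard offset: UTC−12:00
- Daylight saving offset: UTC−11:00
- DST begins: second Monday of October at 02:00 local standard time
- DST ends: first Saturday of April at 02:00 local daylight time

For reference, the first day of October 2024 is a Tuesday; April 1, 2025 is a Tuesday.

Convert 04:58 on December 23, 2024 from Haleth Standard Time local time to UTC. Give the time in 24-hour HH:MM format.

1 October 2024 is a Tuesday, so the first Monday is October 7 and the second is October 14.
1 April 2025 is a Tuesday, so the first Saturday is April 5.
December 23, 2024 falls between 14 October 2024 and 5 April 2025, so daylight saving is in effect and Haleth Standard Time is at UTC−11:00.
04:58 local + 11h = 15:58 UTC.

15:58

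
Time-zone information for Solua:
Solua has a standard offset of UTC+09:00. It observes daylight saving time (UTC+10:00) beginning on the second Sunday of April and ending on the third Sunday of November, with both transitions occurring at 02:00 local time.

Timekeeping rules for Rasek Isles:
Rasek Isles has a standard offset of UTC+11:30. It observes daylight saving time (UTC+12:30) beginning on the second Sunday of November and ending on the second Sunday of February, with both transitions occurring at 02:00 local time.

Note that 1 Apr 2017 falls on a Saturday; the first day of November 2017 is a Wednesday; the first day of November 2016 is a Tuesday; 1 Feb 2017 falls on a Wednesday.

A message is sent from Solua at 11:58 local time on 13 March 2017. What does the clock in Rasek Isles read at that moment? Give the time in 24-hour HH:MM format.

14:28

1 April 2017 is a Saturday, so the first Sunday is April 2 and the second is April 9.
1 November 2017 is a Wednesday, so the first Sunday is November 5 and the third is November 19.
Daylight saving runs 9 April – 19 November; 13 March 2017 is outside that window, so Solua is on standard time at UTC+09:00.
11:58 Solua − 9h = 02:58 UTC.
1 November 2016 is a Tuesday, so the first Sunday is November 6 and the second is November 13.
1 February 2017 is a Wednesday, so the first Sunday is February 5 and the second is February 12.
At the standard offset (UTC+11:30), 02:58 UTC + 11h30m = 14:28 Rasek Isles standard time.
Daylight saving runs 13 November 2016 – 12 February 2017; the standard-time date in Rasek Isles, 13 March 2017, is outside that window, so Rasek Isles is on standard time at UTC+11:30.
02:58 UTC + 11h30m = 14:28 Rasek Isles.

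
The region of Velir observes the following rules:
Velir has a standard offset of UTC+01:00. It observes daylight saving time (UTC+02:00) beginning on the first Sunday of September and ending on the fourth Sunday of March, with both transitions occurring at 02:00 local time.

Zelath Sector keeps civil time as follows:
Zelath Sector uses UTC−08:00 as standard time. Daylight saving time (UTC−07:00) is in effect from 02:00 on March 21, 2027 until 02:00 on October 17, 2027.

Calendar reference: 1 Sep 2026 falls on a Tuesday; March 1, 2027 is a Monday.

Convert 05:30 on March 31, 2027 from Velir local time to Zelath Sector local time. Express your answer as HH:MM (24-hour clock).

1 September 2026 is a Tuesday, so the first Sunday is September 6.
1 March 2027 is a Monday, so the first Sunday is March 7 and the fourth is March 28.
March 31, 2027 is outside the daylight-saving period (6 September 2026 – 28 March 2027), so Velir is on standard time, UTC+01:00.
05:30 Velir − 1h = 04:30 UTC.
At the standard offset (UTC−08:00), 04:30 UTC − 8h = 20:30 Zelath Sector standard time (rolling into the previous day, 30 March 2027).
Daylight saving runs 21 March – 17 October; the standard-time date in Zelath Sector, March 30, 2027, is inside that window, so Zelath Sector is at UTC−07:00.
04:30 UTC − 7h = 21:30 Zelath Sector (rolling into the previous day, 30 March 2027).

21:30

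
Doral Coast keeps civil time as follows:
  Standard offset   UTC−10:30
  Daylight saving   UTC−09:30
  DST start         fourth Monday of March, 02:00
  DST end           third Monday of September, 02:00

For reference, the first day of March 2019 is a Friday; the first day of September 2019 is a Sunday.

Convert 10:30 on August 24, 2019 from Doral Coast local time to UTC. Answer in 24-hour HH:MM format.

20:00

1 March 2019 is a Friday, so the first Monday is March 4 and the fourth is March 25.
1 September 2019 is a Sunday, so the first Monday is September 2 and the third is September 16.
Daylight saving runs 25 March – 16 September; August 24, 2019 is inside that window, so Doral Coast is at UTC−09:30.
10:30 local + 9h30m = 20:00 UTC.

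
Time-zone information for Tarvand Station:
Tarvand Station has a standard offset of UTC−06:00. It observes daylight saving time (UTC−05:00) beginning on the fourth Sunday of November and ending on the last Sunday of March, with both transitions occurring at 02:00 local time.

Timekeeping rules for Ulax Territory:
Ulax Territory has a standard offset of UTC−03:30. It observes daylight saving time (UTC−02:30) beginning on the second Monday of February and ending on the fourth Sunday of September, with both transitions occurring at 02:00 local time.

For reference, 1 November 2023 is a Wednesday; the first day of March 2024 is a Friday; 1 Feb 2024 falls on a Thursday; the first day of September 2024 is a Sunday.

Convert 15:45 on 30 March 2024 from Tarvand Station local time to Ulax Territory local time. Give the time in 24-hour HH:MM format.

1 November 2023 is a Wednesday, so the first Sunday is November 5 and the fourth is November 26.
1 March 2024 is a Friday, so Sundays fall on 3, 10, 17, 24, 31; the last is March 31.
30 March 2024 falls between 26 November 2023 and 31 March 2024, so daylight saving is in effect and Tarvand Station is at UTC−05:00.
15:45 Tarvand Station + 5h = 20:45 UTC.
1 February 2024 is a Thursday, so the first Monday is February 5 and the second is February 12.
1 September 2024 is a Sunday, so the first Sunday is September 1 and the fourth is September 22.
At the standard offset (UTC−03:30), 20:45 UTC − 3h30m = 17:15 Ulax Territory standard time.
The standard-time date in Ulax Territory, 30 March 2024, lies within the daylight-saving period (12 February – 22 September), so Ulax Territory is on daylight time, UTC−02:30.
20:45 UTC − 2h30m = 18:15 Ulax Territory.

18:15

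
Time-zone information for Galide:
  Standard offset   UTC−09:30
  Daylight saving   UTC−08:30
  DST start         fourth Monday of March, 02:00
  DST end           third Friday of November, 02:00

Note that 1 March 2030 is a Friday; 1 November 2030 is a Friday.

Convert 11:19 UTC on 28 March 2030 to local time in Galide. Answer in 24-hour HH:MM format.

1 March 2030 is a Friday, so the first Monday is March 4 and the fourth is March 25.
1 November 2030 is a Friday, so the first Friday is November 1 and the third is November 15.
At the standard offset (UTC−09:30), 11:19 UTC − 9h30m = 01:49 Galide standard time.
The standard-time date in Galide, 28 March 2030, falls between 25 March and 15 November, so daylight saving is in effect and Galide is at UTC−08:30.
11:19 UTC − 8h30m = 02:49 local.

02:49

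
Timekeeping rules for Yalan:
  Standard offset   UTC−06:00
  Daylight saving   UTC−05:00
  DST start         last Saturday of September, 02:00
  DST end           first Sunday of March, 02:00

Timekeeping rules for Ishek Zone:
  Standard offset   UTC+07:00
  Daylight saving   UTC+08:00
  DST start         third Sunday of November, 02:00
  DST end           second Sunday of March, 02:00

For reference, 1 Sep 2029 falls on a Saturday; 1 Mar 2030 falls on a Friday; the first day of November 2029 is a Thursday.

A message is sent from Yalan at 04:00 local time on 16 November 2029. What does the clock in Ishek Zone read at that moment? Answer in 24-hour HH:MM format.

1 September 2029 is a Saturday, so Saturdays fall on 1, 8, 15, 22, 29; the last is September 29.
1 March 2030 is a Friday, so the first Sunday is March 3.
Daylight saving runs 29 September 2029 – 3 March 2030; 16 November 2029 is inside that window, so Yalan is at UTC−05:00.
04:00 Yalan + 5h = 09:00 UTC.
1 November 2029 is a Thursday, so the first Sunday is November 4 and the third is November 18.
1 March 2030 is a Friday, so the first Sunday is March 3 and the second is March 10.
At the standard offset (UTC+07:00), 09:00 UTC + 7h = 16:00 Ishek Zone standard time.
The standard-time date in Ishek Zone, 16 November 2029, is outside the daylight-saving period (18 November 2029 – 10 March 2030), so Ishek Zone is on standard time, UTC+07:00.
09:00 UTC + 7h = 16:00 Ishek Zone.

16:00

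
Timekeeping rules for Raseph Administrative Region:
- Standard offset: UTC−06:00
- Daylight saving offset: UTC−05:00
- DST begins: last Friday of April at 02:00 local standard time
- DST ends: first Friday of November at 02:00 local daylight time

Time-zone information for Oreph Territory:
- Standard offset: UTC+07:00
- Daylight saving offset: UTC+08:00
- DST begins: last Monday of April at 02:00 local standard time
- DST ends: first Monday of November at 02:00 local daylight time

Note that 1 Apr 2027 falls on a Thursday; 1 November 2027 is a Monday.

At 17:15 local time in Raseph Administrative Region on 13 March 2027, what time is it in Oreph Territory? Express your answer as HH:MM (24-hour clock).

1 April 2027 is a Thursday, so Fridays fall on 2, 9, 16, 23, 30; the last is April 30.
1 November 2027 is a Monday, so the first Friday is November 5.
13 March 2027 is outside the daylight-saving period (30 April – 5 November), so Raseph Administrative Region is on standard time, UTC−06:00.
17:15 Raseph Administrative Region + 6h = 23:15 UTC.
1 April 2027 is a Thursday, so Mondays fall on 5, 12, 19, 26; the last is April 26.
1 November 2027 is a Monday, so the first Monday is November 1.
At the standard offset (UTC+07:00), 23:15 UTC + 7h = 06:15 Oreph Territory standard time (rolling into the next day, 14 March 2027).
Daylight saving runs 26 April – 1 November; the standard-time date in Oreph Territory, 14 March 2027, is outside that window, so Oreph Territory is on standard time at UTC+07:00.
23:15 UTC + 7h = 06:15 Oreph Territory (rolling into the next day, 14 March 2027).

06:15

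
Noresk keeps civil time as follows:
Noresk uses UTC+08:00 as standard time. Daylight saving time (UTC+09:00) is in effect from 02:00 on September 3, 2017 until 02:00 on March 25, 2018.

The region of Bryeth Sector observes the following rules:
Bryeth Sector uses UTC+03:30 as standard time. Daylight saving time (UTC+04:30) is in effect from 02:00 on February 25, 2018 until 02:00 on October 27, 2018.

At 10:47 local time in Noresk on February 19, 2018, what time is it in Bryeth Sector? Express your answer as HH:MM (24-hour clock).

05:17

February 19, 2018 falls between 3 September 2017 and 25 March 2018, so daylight saving is in effect and Noresk is at UTC+09:00.
10:47 Noresk − 9h = 01:47 UTC.
At the standard offset (UTC+03:30), 01:47 UTC + 3h30m = 05:17 Bryeth Sector standard time.
The standard-time date in Bryeth Sector, February 19, 2018, does not fall between 25 February and 27 October, so daylight saving is not in effect and Bryeth Sector is at UTC+03:30.
01:47 UTC + 3h30m = 05:17 Bryeth Sector.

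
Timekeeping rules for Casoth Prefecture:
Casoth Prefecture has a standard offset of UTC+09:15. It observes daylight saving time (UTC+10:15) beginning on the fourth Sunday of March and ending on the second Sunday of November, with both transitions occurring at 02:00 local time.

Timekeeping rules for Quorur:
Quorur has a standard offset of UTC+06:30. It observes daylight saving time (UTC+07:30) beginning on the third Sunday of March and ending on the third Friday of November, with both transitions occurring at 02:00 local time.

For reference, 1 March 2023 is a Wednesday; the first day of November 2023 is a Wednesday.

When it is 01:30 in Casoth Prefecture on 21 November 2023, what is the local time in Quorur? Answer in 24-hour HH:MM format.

1 March 2023 is a Wednesday, so the first Sunday is March 5 and the fourth is March 26.
1 November 2023 is a Wednesday, so the first Sunday is November 5 and the second is November 12.
Daylight saving runs 26 March – 12 November; 21 November 2023 is outside that window, so Casoth Prefecture is on standard time at UTC+09:15.
01:30 Casoth Prefecture − 9h15m = 16:15 UTC (rolling into the previous day, 20 November 2023).
1 March 2023 is a Wednesday, so the first Sunday is March 5 and the third is March 19.
1 November 2023 is a Wednesday, so the first Friday is November 3 and the third is November 17.
At the standard offset (UTC+06:30), 16:15 UTC + 6h30m = 22:45 Quorur standard time.
The standard-time date in Quorur, 20 November 2023, does not fall between 19 March and 17 November, so daylight saving is not in effect and Quorur is at UTC+06:30.
16:15 UTC + 6h30m = 22:45 Quorur.

22:45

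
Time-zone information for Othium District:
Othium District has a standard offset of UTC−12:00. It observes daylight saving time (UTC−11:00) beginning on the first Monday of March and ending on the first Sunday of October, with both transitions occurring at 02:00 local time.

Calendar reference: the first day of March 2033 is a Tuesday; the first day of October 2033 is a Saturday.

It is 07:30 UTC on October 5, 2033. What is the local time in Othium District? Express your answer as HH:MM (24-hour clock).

19:30

1 March 2033 is a Tuesday, so the first Monday is March 7.
1 October 2033 is a Saturday, so the first Sunday is October 2.
At the standard offset (UTC−12:00), 07:30 UTC − 12h = 19:30 Othium District standard time (rolling into the previous day, 4 October 2033).
The standard-time date in Othium District, October 4, 2033, does not fall between 7 March and 2 October, so daylight saving is not in effect and Othium District is at UTC−12:00.
07:30 UTC − 12h = 19:30 local (rolling into the previous day, 4 October 2033).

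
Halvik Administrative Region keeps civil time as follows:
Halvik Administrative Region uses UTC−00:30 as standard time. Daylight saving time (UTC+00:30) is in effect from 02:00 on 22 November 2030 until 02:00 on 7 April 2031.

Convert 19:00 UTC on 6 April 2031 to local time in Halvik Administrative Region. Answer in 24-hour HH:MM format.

At the standard offset (UTC−00:30), 19:00 UTC − 0h30m = 18:30 Halvik Administrative Region standard time.
Daylight saving runs 22 November 2030 – 7 April 2031; the standard-time date in Halvik Administrative Region, 6 April 2031, is inside that window, so Halvik Administrative Region is at UTC+00:30.
19:00 UTC + 0h30m = 19:30 local.

19:30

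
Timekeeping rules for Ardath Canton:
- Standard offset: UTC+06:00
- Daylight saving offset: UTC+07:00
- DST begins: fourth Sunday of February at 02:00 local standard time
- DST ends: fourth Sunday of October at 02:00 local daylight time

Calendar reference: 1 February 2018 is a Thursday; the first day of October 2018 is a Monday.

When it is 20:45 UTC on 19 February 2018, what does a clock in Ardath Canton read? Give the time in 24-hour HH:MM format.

02:45

1 February 2018 is a Thursday, so the first Sunday is February 4 and the fourth is February 25.
1 October 2018 is a Monday, so the first Sunday is October 7 and the fourth is October 28.
At the standard offset (UTC+06:00), 20:45 UTC + 6h = 02:45 Ardath Canton standard time (rolling into the next day, 20 February 2018).
The standard-time date in Ardath Canton, 20 February 2018, does not fall between 25 February and 28 October, so daylight saving is not in effect and Ardath Canton is at UTC+06:00.
20:45 UTC + 6h = 02:45 local (rolling into the next day, 20 February 2018).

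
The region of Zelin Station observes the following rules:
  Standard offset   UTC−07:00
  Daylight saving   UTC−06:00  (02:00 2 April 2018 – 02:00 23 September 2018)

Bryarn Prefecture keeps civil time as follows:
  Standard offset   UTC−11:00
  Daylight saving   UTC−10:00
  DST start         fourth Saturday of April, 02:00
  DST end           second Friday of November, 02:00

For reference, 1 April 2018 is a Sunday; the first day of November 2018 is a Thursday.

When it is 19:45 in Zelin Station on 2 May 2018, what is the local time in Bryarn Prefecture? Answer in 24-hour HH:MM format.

2 May 2018 falls between 2 April and 23 September, so daylight saving is in effect and Zelin Station is at UTC−06:00.
19:45 Zelin Station + 6h = 01:45 UTC (rolling into the next day, 3 May 2018).
1 April 2018 is a Sunday, so the first Saturday is April 7 and the fourth is April 28.
1 November 2018 is a Thursday, so the first Friday is November 2 and the second is November 9.
At the standard offset (UTC−11:00), 01:45 UTC − 11h = 14:45 Bryarn Prefecture standard time (rolling into the previous day, 2 May 2018).
Daylight saving runs 28 April – 9 November; the standard-time date in Bryarn Prefecture, 2 May 2018, is inside that window, so Bryarn Prefecture is at UTC−10:00.
01:45 UTC − 10h = 15:45 Bryarn Prefecture (rolling into the previous day, 2 May 2018).

15:45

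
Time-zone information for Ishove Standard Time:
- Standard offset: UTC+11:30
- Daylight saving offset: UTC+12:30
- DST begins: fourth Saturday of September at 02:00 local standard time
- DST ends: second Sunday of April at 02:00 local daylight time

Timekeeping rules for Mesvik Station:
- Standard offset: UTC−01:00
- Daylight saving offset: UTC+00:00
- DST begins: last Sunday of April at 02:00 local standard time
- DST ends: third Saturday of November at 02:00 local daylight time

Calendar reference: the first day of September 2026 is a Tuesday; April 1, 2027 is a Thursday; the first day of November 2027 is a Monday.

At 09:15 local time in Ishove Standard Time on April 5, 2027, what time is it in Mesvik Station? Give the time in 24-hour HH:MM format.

1 September 2026 is a Tuesday, so the first Saturday is September 5 and the fourth is September 26.
1 April 2027 is a Thursday, so the first Sunday is April 4 and the second is April 11.
Daylight saving runs 26 September 2026 – 11 April 2027; April 5, 2027 is inside that window, so Ishove Standard Time is at UTC+12:30.
09:15 Ishove Standard Time − 12h30m = 20:45 UTC (rolling into the previous day, 4 April 2027).
1 April 2027 is a Thursday, so Sundays fall on 4, 11, 18, 25; the last is April 25.
1 November 2027 is a Monday, so the first Saturday is November 6 and the third is November 20.
At the standard offset (UTC−01:00), 20:45 UTC − 1h = 19:45 Mesvik Station standard time.
The standard-time date in Mesvik Station, April 4, 2027, does not fall between 25 April and 20 November, so daylight saving is not in effect and Mesvik Station is at UTC−01:00.
20:45 UTC − 1h = 19:45 Mesvik Station.

19:45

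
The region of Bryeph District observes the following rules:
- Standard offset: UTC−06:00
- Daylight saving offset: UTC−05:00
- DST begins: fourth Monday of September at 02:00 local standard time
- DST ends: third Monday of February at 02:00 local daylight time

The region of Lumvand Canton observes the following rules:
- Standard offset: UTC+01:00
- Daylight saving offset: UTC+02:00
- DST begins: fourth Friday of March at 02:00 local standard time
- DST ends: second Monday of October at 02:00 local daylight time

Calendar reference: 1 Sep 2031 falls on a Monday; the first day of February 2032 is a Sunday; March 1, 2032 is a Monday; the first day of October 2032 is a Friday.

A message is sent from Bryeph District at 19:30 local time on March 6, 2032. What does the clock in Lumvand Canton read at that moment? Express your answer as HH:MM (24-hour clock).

02:30

1 September 2031 is a Monday, so the first Monday is September 1 and the fourth is September 22.
1 February 2032 is a Sunday, so the first Monday is February 2 and the third is February 16.
Daylight saving runs 22 September 2031 – 16 February 2032; March 6, 2032 is outside that window, so Bryeph District is on standard time at UTC−06:00.
19:30 Bryeph District + 6h = 01:30 UTC (rolling into the next day, 7 March 2032).
1 March 2032 is a Monday, so the first Friday is March 5 and the fourth is March 26.
1 October 2032 is a Friday, so the first Monday is October 4 and the second is October 11.
At the standard offset (UTC+01:00), 01:30 UTC + 1h = 02:30 Lumvand Canton standard time.
The standard-time date in Lumvand Canton, March 7, 2032, does not fall between 26 March and 11 October, so daylight saving is not in effect and Lumvand Canton is at UTC+01:00.
01:30 UTC + 1h = 02:30 Lumvand Canton.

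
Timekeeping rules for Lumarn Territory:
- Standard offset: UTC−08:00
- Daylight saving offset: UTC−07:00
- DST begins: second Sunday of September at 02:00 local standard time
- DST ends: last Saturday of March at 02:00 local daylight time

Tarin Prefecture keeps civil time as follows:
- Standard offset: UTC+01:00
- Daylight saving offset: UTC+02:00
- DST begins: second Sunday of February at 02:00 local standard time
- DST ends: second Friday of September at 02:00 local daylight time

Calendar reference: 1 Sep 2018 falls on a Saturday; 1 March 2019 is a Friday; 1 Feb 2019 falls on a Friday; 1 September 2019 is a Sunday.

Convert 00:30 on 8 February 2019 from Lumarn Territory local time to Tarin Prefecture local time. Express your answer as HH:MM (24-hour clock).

08:30

1 September 2018 is a Saturday, so the first Sunday is September 2 and the second is September 9.
1 March 2019 is a Friday, so Saturdays fall on 2, 9, 16, 23, 30; the last is March 30.
Daylight saving runs 9 September 2018 – 30 March 2019; 8 February 2019 is inside that window, so Lumarn Territory is at UTC−07:00.
00:30 Lumarn Territory + 7h = 07:30 UTC.
1 February 2019 is a Friday, so the first Sunday is February 3 and the second is February 10.
1 September 2019 is a Sunday, so the first Friday is September 6 and the second is September 13.
At the standard offset (UTC+01:00), 07:30 UTC + 1h = 08:30 Tarin Prefecture standard time.
The standard-time date in Tarin Prefecture, 8 February 2019, does not fall between 10 February and 13 September, so daylight saving is not in effect and Tarin Prefecture is at UTC+01:00.
07:30 UTC + 1h = 08:30 Tarin Prefecture.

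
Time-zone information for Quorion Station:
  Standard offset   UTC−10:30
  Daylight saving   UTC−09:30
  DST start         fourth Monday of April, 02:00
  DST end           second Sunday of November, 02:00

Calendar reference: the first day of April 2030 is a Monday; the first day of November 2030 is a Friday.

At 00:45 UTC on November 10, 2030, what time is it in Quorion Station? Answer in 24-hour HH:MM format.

15:15

1 April 2030 is a Monday, so the first Monday is April 1 and the fourth is April 22.
1 November 2030 is a Friday, so the first Sunday is November 3 and the second is November 10.
At the standard offset (UTC−10:30), 00:45 UTC − 10h30m = 14:15 Quorion Station standard time (rolling into the previous day, 9 November 2030).
Daylight saving runs 22 April – 10 November; the standard-time date in Quorion Station, November 9, 2030, is inside that window, so Quorion Station is at UTC−09:30.
00:45 UTC − 9h30m = 15:15 local (rolling into the previous day, 9 November 2030).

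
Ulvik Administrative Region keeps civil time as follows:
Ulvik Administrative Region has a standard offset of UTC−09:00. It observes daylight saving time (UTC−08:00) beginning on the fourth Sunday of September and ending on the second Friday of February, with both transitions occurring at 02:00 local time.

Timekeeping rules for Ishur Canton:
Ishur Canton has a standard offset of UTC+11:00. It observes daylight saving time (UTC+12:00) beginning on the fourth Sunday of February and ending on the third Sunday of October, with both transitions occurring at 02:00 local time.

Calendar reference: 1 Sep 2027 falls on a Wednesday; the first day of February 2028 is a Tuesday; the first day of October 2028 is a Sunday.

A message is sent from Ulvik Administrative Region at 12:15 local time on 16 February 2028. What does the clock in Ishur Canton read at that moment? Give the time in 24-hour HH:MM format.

08:15

1 September 2027 is a Wednesday, so the first Sunday is September 5 and the fourth is September 26.
1 February 2028 is a Tuesday, so the first Friday is February 4 and the second is February 11.
Daylight saving runs 26 September 2027 – 11 February 2028; 16 February 2028 is outside that window, so Ulvik Administrative Region is on standard time at UTC−09:00.
12:15 Ulvik Administrative Region + 9h = 21:15 UTC.
1 February 2028 is a Tuesday, so the first Sunday is February 6 and the fourth is February 27.
1 October 2028 is a Sunday, so the first Sunday is October 1 and the third is October 15.
At the standard offset (UTC+11:00), 21:15 UTC + 11h = 08:15 Ishur Canton standard time (rolling into the next day, 17 February 2028).
Daylight saving runs 27 February – 15 October; the standard-time date in Ishur Canton, 17 February 2028, is outside that window, so Ishur Canton is on standard time at UTC+11:00.
21:15 UTC + 11h = 08:15 Ishur Canton (rolling into the next day, 17 February 2028).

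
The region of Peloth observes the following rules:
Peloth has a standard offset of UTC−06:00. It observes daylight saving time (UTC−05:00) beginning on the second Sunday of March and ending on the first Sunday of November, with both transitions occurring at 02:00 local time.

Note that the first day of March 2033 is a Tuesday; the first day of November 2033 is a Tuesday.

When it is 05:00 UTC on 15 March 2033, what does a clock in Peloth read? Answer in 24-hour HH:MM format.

1 March 2033 is a Tuesday, so the first Sunday is March 6 and the second is March 13.
1 November 2033 is a Tuesday, so the first Sunday is November 6.
At the standard offset (UTC−06:00), 05:00 UTC − 6h = 23:00 Peloth standard time (rolling into the previous day, 14 March 2033).
The standard-time date in Peloth, 14 March 2033, lies within the daylight-saving period (13 March – 6 November), so Peloth is on daylight time, UTC−05:00.
05:00 UTC − 5h = 00:00 local.

00:00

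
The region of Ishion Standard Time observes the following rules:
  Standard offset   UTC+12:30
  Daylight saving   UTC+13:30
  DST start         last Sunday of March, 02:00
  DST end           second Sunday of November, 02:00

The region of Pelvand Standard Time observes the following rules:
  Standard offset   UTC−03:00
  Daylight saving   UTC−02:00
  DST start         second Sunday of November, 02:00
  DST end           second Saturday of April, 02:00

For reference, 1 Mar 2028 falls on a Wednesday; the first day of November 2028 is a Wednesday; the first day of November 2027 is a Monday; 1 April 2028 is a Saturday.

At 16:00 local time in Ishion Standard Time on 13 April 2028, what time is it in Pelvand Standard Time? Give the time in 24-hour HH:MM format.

1 March 2028 is a Wednesday, so Sundays fall on 5, 12, 19, 26; the last is March 26.
1 November 2028 is a Wednesday, so the first Sunday is November 5 and the second is November 12.
13 April 2028 lies within the daylight-saving period (26 March – 12 November), so Ishion Standard Time is on daylight time, UTC+13:30.
16:00 Ishion Standard Time − 13h30m = 02:30 UTC.
1 November 2027 is a Monday, so the first Sunday is November 7 and the second is November 14.
1 April 2028 is a Saturday, so the first Saturday is April 1 and the second is April 8.
At the standard offset (UTC−03:00), 02:30 UTC − 3h = 23:30 Pelvand Standard Time standard time (rolling into the previous day, 12 April 2028).
The standard-time date in Pelvand Standard Time, 12 April 2028, is outside the daylight-saving period (14 November 2027 – 8 April 2028), so Pelvand Standard Time is on standard time, UTC−03:00.
02:30 UTC − 3h = 23:30 Pelvand Standard Time (rolling into the previous day, 12 April 2028).

23:30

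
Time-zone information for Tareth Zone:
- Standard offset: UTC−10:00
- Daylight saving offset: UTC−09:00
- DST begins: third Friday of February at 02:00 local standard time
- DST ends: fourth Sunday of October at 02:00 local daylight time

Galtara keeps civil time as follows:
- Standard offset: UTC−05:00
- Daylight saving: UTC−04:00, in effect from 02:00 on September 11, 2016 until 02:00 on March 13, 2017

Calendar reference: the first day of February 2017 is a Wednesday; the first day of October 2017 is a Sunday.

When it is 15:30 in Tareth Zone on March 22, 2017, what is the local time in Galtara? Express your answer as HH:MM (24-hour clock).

19:30

1 February 2017 is a Wednesday, so the first Friday is February 3 and the third is February 17.
1 October 2017 is a Sunday, so the first Sunday is October 1 and the fourth is October 22.
March 22, 2017 falls between 17 February and 22 October, so daylight saving is in effect and Tareth Zone is at UTC−09:00.
15:30 Tareth Zone + 9h = 00:30 UTC (rolling into the next day, 23 March 2017).
At the standard offset (UTC−05:00), 00:30 UTC − 5h = 19:30 Galtara standard time (rolling into the previous day, 22 March 2017).
The standard-time date in Galtara, March 22, 2017, is outside the daylight-saving period (11 September 2016 – 13 March 2017), so Galtara is on standard time, UTC−05:00.
00:30 UTC − 5h = 19:30 Galtara (rolling into the previous day, 22 March 2017).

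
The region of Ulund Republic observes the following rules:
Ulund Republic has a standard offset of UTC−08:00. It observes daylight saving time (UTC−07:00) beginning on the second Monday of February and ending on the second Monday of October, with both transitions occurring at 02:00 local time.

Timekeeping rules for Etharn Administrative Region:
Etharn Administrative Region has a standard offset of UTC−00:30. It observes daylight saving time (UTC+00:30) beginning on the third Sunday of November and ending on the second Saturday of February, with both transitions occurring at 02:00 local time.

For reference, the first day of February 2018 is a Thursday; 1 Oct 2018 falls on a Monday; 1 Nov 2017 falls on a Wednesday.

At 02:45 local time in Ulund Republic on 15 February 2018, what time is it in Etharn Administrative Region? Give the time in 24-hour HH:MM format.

09:15

1 February 2018 is a Thursday, so the first Monday is February 5 and the second is February 12.
1 October 2018 is a Monday, so the first Monday is October 1 and the second is October 8.
15 February 2018 falls between 12 February and 8 October, so daylight saving is in effect and Ulund Republic is at UTC−07:00.
02:45 Ulund Republic + 7h = 09:45 UTC.
1 November 2017 is a Wednesday, so the first Sunday is November 5 and the third is November 19.
1 February 2018 is a Thursday, so the first Saturday is February 3 and the second is February 10.
At the standard offset (UTC−00:30), 09:45 UTC − 0h30m = 09:15 Etharn Administrative Region standard time.
The standard-time date in Etharn Administrative Region, 15 February 2018, is outside the daylight-saving period (19 November 2017 – 10 February 2018), so Etharn Administrative Region is on standard time, UTC−00:30.
09:45 UTC − 0h30m = 09:15 Etharn Administrative Region.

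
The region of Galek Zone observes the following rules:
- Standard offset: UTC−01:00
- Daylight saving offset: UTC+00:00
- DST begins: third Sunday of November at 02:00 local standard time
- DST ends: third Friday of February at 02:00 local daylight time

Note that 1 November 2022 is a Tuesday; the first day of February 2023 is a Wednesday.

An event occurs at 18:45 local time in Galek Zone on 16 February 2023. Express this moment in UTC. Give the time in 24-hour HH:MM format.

1 November 2022 is a Tuesday, so the first Sunday is November 6 and the third is November 20.
1 February 2023 is a Wednesday, so the first Friday is February 3 and the third is February 17.
16 February 2023 lies within the daylight-saving period (20 November 2022 – 17 February 2023), so Galek Zone is on daylight time, UTC+00:00.
18:45 local − 0h = 18:45 UTC.

18:45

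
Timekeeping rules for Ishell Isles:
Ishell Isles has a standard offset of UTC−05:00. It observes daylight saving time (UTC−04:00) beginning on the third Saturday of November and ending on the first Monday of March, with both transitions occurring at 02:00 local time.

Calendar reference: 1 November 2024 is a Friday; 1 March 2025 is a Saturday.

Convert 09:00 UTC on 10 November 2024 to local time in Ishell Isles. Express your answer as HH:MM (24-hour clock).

1 November 2024 is a Friday, so the first Saturday is November 2 and the third is November 16.
1 March 2025 is a Saturday, so the first Monday is March 3.
At the standard offset (UTC−05:00), 09:00 UTC − 5h = 04:00 Ishell Isles standard time.
The standard-time date in Ishell Isles, 10 November 2024, is outside the daylight-saving period (16 November 2024 – 3 March 2025), so Ishell Isles is on standard time, UTC−05:00.
09:00 UTC − 5h = 04:00 local.

04:00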